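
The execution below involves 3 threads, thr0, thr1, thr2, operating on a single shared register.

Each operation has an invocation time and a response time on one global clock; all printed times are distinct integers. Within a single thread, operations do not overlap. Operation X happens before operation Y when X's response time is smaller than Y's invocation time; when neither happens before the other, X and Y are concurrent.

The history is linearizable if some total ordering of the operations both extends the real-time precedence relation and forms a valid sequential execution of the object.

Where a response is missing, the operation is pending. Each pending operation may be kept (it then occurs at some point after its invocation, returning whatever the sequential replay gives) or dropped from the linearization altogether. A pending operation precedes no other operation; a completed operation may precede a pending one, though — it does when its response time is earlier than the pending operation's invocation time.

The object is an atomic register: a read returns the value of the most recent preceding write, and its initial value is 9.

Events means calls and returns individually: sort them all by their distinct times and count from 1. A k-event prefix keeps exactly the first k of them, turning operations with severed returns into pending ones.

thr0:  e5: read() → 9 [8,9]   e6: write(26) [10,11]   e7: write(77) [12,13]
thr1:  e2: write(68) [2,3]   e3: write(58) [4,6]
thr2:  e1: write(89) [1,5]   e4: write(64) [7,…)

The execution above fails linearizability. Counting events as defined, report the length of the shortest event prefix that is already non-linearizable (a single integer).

9

events 1..8 are linearizable; a witness order is e1, e2, e3:
step 1: e1 write(89) — value 89
step 2: e2 write(68) — value 68
step 3: e3 write(58) — value 58
include event 9 — e5 responding at 9 — and every candidate order breaks
no completion choice of the 1 pending operation (e4) rescues it — every subset was tried
e.g. e1, e2, e3, e5 (pending dropped): illegal at step 4, since e5 read() → 9 cannot apply there
e.g. e2, e1, e3, e5 (pending dropped): illegal at step 4, since e5 read() → 9 cannot apply there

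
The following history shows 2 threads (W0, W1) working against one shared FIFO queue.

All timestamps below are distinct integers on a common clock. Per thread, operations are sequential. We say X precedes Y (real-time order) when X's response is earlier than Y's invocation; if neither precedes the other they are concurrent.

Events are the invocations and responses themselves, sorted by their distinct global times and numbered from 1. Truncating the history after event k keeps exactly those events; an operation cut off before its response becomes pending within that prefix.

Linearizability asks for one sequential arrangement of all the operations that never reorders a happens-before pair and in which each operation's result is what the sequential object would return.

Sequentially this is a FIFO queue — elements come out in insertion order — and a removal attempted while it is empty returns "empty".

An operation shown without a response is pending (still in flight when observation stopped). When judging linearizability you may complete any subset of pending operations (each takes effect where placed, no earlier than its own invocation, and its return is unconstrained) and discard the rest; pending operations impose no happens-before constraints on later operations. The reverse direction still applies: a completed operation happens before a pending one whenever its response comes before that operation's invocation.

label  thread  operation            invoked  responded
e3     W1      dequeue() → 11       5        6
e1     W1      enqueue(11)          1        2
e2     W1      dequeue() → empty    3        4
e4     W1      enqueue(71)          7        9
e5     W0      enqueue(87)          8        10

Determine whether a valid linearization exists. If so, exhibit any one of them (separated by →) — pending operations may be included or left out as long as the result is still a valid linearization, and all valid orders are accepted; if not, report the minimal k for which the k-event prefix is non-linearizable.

the violation lands at event 4, e2's response at time 4: events 1..3 linearize, events 1..4 do not
exactly one order of the 2 completed ops respects real time; the FIFO queue replay fails
e.g. e1, e2: illegal at step 2, since e2 dequeue() → empty cannot apply there

not linearizable — minimal violating prefix: 4 events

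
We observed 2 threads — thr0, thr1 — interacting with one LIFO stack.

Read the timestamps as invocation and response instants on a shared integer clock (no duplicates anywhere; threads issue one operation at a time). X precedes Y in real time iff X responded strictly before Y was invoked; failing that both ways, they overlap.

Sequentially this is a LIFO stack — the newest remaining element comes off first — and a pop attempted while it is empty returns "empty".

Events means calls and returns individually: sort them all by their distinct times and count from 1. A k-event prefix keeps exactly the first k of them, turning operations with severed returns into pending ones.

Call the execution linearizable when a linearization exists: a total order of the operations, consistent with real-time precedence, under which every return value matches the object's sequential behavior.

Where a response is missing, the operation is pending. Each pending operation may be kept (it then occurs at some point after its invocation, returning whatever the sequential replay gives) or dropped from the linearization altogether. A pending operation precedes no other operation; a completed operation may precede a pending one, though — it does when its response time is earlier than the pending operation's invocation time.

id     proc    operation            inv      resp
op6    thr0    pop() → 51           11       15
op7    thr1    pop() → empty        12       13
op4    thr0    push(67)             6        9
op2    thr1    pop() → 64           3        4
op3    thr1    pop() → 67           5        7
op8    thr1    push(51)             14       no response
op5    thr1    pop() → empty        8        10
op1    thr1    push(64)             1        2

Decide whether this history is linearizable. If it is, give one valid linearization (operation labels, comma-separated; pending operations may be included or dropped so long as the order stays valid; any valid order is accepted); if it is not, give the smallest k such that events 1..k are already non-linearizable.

after step 1 (op1 push(64)): stack <64>
after step 2 (op2 pop() → 64): stack <>
after step 3 (op4 push(67)): stack <67>
after step 4 (op3 pop() → 67): stack <>
after step 5 (op5 pop() → empty): stack <>
after step 6 (op7 pop() → empty): stack <>
after step 7 (op8 push(51) (pending, included)): stack <51>
after step 8 (op6 pop() → 51): stack <>

linearizable — witness: op1, op2, op4, op3, op5, op7, op8, op6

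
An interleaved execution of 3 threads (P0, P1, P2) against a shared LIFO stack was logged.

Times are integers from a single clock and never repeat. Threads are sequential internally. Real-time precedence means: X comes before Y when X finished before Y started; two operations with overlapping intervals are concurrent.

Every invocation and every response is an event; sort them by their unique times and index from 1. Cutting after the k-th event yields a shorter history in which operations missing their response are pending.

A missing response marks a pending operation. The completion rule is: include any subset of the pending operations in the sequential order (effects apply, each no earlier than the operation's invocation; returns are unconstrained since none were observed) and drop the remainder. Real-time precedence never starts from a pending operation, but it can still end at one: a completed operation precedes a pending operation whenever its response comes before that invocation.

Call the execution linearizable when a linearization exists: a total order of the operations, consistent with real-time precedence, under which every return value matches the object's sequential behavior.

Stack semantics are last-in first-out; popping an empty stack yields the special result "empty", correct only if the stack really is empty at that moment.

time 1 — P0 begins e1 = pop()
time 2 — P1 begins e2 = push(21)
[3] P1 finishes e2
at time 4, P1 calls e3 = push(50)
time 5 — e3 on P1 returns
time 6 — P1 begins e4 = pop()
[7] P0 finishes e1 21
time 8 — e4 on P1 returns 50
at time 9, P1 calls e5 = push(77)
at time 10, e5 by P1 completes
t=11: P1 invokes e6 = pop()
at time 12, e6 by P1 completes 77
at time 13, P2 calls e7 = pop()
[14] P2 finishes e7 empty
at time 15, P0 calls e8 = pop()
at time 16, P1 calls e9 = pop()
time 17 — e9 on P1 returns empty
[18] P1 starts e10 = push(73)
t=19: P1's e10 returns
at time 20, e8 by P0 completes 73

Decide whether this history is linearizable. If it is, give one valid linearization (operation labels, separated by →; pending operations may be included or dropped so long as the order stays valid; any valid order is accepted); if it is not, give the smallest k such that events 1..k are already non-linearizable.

after step 1 (e2 push(21)): stack <21>
after step 2 (e1 pop() → 21): stack <>
after step 3 (e3 push(50)): stack <50>
after step 4 (e4 pop() → 50): stack <>
after step 5 (e5 push(77)): stack <77>
after step 6 (e6 pop() → 77): stack <>
after step 7 (e7 pop() → empty): stack <>
after step 8 (e9 pop() → empty): stack <>
after step 9 (e10 push(73)): stack <73>
after step 10 (e8 pop() → 73): stack <>

linearizable — witness: e2 → e1 → e3 → e4 → e5 → e6 → e7 → e9 → e10 → e8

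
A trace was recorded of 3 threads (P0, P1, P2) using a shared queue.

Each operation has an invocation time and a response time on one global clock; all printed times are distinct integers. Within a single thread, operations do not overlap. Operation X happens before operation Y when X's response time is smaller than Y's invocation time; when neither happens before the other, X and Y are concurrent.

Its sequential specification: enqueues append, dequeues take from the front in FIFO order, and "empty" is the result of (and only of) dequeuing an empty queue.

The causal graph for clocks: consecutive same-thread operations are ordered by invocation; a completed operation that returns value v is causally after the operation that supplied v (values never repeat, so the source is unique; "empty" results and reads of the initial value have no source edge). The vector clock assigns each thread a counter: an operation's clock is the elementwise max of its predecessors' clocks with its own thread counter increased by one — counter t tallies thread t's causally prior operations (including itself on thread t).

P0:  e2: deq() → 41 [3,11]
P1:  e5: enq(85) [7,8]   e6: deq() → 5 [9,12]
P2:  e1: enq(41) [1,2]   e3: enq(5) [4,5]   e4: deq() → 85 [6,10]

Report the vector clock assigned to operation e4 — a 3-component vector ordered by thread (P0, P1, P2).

root op e1, invoked 1: fresh clock plus P2's own tick → (0, 0, 1)
root op e5, invoked 7: fresh clock plus P1's own tick → (0, 1, 0)
e3 (invocation 4): componentwise max over VC(e1)=(0, 0, 1), +1 at P2, giving (0, 0, 2)
e2 (invocation 3): componentwise max over VC(e1)=(0, 0, 1), +1 at P0, giving (1, 0, 1)
e4 (invocation 6): componentwise max over VC(e3)=(0, 0, 2), VC(e5)=(0, 1, 0), +1 at P2, giving (0, 1, 3)
e6 (invocation 9): componentwise max over VC(e3)=(0, 0, 2), VC(e5)=(0, 1, 0), +1 at P1, giving (0, 2, 2)
target: VC(e4) = (0, 1, 3)

(0, 1, 3)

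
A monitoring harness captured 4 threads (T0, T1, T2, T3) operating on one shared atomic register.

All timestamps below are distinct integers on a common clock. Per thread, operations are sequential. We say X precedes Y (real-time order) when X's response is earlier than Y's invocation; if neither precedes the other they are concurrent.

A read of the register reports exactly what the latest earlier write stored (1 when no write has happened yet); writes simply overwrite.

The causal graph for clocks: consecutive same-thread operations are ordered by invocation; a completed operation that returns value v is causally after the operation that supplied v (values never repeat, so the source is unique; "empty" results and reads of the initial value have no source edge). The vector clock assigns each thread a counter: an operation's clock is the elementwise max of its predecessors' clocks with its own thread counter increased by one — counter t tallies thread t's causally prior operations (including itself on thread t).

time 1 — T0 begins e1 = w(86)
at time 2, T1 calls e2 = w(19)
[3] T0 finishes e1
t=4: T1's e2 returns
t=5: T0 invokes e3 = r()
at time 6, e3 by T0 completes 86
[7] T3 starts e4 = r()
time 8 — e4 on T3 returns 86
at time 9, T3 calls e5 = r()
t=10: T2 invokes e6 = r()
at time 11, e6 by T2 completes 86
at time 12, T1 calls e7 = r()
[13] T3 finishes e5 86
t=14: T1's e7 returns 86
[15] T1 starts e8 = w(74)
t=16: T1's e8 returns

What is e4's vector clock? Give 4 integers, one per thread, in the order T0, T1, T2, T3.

e2, invoked 2, has no incoming edges; only T1's bump applies → (0, 1, 0, 0)
e1, invoked 1, has no incoming edges; only T0's bump applies → (1, 0, 0, 0)
e4, invoked 7, takes VC(e1)=(1, 0, 0, 0) under max, adds 1 for T3 → (1, 0, 0, 1)
e6, invoked 10, takes VC(e1)=(1, 0, 0, 0) under max, adds 1 for T2 → (1, 0, 1, 0)
e3, invoked 5, takes VC(e1)=(1, 0, 0, 0) under max, adds 1 for T0 → (2, 0, 0, 0)
e5, invoked 9, takes VC(e1)=(1, 0, 0, 0), VC(e4)=(1, 0, 0, 1) under max, adds 1 for T3 → (1, 0, 0, 2)
e7, invoked 12, takes VC(e1)=(1, 0, 0, 0), VC(e2)=(0, 1, 0, 0) under max, adds 1 for T1 → (1, 2, 0, 0)
e8, invoked 15, takes VC(e7)=(1, 2, 0, 0) under max, adds 1 for T1 → (1, 3, 0, 0)
target: VC(e4) = (1, 0, 0, 1)

(1, 0, 0, 1)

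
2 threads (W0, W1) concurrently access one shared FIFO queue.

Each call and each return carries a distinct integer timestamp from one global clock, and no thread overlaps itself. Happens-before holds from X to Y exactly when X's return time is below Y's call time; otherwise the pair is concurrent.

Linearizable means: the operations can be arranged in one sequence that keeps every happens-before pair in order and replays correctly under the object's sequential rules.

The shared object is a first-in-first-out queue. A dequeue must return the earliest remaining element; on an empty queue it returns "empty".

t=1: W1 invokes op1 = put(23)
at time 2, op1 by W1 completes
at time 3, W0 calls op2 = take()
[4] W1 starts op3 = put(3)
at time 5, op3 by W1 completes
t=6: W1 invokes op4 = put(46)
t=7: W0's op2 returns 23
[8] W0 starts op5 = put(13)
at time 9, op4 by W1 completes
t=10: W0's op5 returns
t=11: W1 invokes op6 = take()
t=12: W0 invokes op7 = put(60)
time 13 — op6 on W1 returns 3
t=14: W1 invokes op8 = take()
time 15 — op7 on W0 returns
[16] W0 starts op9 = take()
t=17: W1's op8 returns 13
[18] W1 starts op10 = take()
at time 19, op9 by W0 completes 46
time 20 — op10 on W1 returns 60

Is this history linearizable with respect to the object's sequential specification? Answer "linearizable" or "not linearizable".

witness order: op1, op2, op3, op4, op5, op6, op7, op9, op8, op10
after step 1 (op1 put(23)): queue <23>
after step 2 (op2 take() → 23): queue <>
after step 3 (op3 put(3)): queue <3>
after step 4 (op4 put(46)): queue <3,46>
after step 5 (op5 put(13)): queue <3,46,13>
after step 6 (op6 take() → 3): queue <46,13>
after step 7 (op7 put(60)): queue <46,13,60>
after step 8 (op9 take() → 46): queue <13,60>
after step 9 (op8 take() → 13): queue <60>
after step 10 (op10 take() → 60): queue <>

linearizable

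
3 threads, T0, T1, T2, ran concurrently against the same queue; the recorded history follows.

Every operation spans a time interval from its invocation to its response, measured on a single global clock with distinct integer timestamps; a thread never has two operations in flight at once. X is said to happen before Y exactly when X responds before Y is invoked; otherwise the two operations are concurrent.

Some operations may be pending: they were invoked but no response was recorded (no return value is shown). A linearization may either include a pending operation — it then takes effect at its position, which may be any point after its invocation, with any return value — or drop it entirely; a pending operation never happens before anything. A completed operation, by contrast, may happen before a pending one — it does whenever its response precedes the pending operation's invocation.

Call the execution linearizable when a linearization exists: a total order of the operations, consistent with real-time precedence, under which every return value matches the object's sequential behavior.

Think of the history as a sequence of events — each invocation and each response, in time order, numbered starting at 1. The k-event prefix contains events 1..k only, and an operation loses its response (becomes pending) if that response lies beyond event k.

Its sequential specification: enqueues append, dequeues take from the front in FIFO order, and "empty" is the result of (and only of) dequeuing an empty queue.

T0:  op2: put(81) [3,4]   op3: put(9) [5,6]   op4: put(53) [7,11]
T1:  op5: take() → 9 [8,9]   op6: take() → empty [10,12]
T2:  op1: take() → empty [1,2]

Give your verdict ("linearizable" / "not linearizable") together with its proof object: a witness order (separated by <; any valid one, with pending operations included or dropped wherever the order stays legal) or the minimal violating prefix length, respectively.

events 1..8 are fine; event 9 — the response of op5 at time 9 — makes the prefix non-linearizable
the sole real-time-consistent order of 4 completed operations fails the queue replay
include/drop combinations of the 1 pending operation (op4) were all tried; none helps
sample order op1, op2, op3, op5 (pending dropped) stalls at step 4 — op5 take() → 9 has no legal effect

not linearizable — minimal violating prefix: 9 events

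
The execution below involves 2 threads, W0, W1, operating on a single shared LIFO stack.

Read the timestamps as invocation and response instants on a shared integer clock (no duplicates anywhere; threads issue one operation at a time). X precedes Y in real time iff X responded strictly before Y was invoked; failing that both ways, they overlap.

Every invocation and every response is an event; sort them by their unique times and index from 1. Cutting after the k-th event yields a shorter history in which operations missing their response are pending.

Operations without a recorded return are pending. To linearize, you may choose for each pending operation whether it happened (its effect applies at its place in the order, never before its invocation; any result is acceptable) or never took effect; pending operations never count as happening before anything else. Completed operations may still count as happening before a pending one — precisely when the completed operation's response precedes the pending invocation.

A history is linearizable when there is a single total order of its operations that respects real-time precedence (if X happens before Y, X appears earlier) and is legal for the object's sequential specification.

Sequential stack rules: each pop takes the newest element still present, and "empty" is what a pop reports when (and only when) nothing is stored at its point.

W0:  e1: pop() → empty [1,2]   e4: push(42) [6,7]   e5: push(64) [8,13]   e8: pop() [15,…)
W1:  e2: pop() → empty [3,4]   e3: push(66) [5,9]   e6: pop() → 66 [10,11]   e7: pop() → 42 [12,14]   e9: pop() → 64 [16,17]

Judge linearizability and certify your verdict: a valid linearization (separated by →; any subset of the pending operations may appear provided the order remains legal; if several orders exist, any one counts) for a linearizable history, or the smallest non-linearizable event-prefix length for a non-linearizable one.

1. e1 pop() → empty, leaving stack <>
2. e2 pop() → empty, leaving stack <>
3. e4 push(42), leaving stack <42>
4. e3 push(66), leaving stack <42,66>
5. e6 pop() → 66, leaving stack <42>
6. e7 pop() → 42, leaving stack <>
7. e5 push(64), leaving stack <64>
8. e9 pop() → 64, leaving stack <>

linearizable — witness: e1 → e2 → e4 → e3 → e6 → e7 → e5 → e9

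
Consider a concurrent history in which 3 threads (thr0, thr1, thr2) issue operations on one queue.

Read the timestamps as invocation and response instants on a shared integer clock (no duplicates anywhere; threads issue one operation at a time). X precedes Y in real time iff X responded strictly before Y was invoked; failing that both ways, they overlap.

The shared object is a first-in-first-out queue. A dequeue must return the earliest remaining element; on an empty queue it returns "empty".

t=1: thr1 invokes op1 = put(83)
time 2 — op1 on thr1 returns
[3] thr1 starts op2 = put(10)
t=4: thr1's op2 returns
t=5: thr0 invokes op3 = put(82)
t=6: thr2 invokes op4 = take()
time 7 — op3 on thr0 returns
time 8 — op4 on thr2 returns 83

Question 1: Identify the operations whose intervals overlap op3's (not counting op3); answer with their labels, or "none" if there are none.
Answer: op4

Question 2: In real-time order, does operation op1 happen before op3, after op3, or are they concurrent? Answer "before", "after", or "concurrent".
Answer: before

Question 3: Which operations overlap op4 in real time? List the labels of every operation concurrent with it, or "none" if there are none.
Answer: op3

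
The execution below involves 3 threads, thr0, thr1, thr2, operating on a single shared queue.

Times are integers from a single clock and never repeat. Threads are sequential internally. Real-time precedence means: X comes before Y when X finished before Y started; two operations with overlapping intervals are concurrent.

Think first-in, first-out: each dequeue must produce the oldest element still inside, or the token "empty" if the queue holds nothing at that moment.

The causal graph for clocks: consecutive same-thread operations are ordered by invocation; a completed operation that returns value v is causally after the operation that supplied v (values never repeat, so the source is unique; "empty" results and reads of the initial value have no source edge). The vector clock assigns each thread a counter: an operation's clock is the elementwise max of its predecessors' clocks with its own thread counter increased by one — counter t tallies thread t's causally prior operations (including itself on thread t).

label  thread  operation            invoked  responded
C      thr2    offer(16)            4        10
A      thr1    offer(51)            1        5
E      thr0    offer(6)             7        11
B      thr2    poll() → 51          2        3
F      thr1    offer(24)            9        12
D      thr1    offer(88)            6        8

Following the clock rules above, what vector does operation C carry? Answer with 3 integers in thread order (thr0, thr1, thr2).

no predecessors for A (invoked 1): thr1 increments from zero → (0, 1, 0)
no predecessors for E (invoked 7): thr0 increments from zero → (1, 0, 0)
merge at B (invoked 2): VC(A)=(0, 1, 0), own-thread bump on thr2 → (0, 1, 1)
merge at D (invoked 6): VC(A)=(0, 1, 0), own-thread bump on thr1 → (0, 2, 0)
merge at C (invoked 4): VC(B)=(0, 1, 1), own-thread bump on thr2 → (0, 1, 2)
merge at F (invoked 9): VC(D)=(0, 2, 0), own-thread bump on thr1 → (0, 3, 0)
target: VC(C) = (0, 1, 2)

(0, 1, 2)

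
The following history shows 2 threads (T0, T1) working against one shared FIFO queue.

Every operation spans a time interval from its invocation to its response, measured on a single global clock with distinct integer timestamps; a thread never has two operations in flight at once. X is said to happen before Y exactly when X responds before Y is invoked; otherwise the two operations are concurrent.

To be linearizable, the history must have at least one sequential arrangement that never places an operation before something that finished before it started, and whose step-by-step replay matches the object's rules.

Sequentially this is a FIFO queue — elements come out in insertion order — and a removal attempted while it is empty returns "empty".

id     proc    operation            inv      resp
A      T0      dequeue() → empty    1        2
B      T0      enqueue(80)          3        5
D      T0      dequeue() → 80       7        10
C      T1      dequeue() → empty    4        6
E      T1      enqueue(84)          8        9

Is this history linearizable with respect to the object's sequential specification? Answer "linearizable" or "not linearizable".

witness order: A, C, B, D, E
after step 1 (A dequeue() → empty): queue <>
after step 2 (C dequeue() → empty): queue <>
after step 3 (B enqueue(80)): queue <80>
after step 4 (D dequeue() → 80): queue <>
after step 5 (E enqueue(84)): queue <84>

linearizable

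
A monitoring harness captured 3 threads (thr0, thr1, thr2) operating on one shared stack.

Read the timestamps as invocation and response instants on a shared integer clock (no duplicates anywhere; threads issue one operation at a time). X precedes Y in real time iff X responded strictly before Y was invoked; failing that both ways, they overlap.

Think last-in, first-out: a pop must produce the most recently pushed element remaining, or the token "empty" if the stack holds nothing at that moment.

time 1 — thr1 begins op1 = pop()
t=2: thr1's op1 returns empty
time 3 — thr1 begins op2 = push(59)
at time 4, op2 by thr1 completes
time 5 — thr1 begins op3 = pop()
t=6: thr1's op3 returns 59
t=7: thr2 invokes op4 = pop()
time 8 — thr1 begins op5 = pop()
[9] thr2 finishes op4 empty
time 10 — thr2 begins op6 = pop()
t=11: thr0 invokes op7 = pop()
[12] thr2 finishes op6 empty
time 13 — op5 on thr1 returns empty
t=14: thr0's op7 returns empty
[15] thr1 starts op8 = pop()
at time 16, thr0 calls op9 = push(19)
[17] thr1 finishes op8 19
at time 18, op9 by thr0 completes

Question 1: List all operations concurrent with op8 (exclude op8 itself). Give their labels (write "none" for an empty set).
Answer: op9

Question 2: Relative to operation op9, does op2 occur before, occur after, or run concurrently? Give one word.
Answer: before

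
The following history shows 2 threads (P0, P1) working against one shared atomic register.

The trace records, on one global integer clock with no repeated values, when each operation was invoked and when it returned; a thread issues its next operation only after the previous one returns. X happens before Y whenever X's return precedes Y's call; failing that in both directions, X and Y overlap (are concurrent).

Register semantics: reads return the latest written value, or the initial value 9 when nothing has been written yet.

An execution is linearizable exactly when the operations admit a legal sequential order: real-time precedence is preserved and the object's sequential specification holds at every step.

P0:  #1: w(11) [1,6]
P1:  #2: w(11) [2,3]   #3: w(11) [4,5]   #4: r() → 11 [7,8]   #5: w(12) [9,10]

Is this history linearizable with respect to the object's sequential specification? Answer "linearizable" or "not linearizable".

witness order: #1, #2, #3, #4, #5
step 1: #1 w(11) — value 11
step 2: #2 w(11) — value 11
step 3: #3 w(11) — value 11
step 4: #4 r() → 11 — value 11
step 5: #5 w(12) — value 12

linearizable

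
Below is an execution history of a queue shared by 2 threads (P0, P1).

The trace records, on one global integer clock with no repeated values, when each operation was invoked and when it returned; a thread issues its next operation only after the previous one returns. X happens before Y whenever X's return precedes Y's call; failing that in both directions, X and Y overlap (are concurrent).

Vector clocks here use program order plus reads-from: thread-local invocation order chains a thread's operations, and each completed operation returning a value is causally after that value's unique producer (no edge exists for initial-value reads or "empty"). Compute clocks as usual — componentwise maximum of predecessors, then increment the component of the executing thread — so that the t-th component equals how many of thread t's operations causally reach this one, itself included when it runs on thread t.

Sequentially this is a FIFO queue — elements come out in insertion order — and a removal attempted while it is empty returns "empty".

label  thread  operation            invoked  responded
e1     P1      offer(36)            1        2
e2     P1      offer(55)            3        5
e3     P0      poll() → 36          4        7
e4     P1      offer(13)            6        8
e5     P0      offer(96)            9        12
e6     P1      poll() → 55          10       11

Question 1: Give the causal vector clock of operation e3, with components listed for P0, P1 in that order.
e1, invoked 1, has no incoming edges; only P1's bump applies → (0, 1)
from VC(e1)=(0, 1), e2 (invoked 3) maxes components and bumps P1 → (0, 2)
from VC(e1)=(0, 1), e3 (invoked 4) maxes components and bumps P0 → (1, 1)
from VC(e2)=(0, 2), e4 (invoked 6) maxes components and bumps P1 → (0, 3)
from VC(e3)=(1, 1), e5 (invoked 9) maxes components and bumps P0 → (2, 1)
from VC(e2)=(0, 2), VC(e4)=(0, 3), e6 (invoked 10) maxes components and bumps P1 → (0, 4)
target: VC(e3) = (1, 1)

(1, 1)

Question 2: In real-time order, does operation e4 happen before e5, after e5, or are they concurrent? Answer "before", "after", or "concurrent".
e4 spans [6,8], e5 spans [9,12]
resp(e4)=8 < inv(e5)=9

before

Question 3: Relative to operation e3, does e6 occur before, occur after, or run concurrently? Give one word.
e6 spans [10,11], e3 spans [4,7]
resp(e3)=7 < inv(e6)=10

after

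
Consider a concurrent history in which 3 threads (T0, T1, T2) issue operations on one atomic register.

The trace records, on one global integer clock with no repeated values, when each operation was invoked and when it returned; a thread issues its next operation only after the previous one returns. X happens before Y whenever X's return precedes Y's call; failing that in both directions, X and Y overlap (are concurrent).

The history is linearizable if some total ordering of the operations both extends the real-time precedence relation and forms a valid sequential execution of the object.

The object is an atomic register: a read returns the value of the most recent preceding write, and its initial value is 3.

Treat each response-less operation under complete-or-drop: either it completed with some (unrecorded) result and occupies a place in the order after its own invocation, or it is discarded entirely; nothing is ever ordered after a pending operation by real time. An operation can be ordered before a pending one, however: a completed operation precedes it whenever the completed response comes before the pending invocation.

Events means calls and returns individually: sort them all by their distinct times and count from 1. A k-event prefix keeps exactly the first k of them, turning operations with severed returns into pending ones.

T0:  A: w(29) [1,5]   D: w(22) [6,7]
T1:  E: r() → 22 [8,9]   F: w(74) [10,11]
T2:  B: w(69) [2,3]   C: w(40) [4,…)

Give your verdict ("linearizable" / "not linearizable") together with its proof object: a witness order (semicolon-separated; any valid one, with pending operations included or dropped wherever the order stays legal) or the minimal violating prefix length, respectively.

1. A w(29), leaving value 29
2. B w(69), leaving value 69
3. C w(40) (pending, included), leaving value 40
4. D w(22), leaving value 22
5. E r() → 22, leaving value 22
6. F w(74), leaving value 74

linearizable — witness: A; B; C; D; E; F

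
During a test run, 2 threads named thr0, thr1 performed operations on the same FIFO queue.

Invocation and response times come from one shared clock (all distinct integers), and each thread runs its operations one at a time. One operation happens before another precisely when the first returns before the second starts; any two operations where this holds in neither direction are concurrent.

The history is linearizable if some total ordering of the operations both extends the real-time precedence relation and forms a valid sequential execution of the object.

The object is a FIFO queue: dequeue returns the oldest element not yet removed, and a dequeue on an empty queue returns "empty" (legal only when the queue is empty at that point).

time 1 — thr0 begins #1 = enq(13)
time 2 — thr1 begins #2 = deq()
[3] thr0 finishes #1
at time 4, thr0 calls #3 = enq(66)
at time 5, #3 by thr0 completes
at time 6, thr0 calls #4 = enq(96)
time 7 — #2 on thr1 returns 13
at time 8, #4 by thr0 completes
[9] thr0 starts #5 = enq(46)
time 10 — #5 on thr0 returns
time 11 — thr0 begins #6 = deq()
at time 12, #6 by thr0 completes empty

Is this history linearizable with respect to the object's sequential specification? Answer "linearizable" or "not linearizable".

not linearizable

already the first 12 events (up to #6's response at time 12) admit no linearization; the first 11 still do
real-time-consistent orders of the 6 completed operations: 4 — all fail the FIFO queue replay
e.g. #1, #2, #3, #4, #5, #6: illegal at step 6, since #6 deq() → empty cannot apply there
e.g. #1, #3, #2, #4, #5, #6: illegal at step 6, since #6 deq() → empty cannot apply there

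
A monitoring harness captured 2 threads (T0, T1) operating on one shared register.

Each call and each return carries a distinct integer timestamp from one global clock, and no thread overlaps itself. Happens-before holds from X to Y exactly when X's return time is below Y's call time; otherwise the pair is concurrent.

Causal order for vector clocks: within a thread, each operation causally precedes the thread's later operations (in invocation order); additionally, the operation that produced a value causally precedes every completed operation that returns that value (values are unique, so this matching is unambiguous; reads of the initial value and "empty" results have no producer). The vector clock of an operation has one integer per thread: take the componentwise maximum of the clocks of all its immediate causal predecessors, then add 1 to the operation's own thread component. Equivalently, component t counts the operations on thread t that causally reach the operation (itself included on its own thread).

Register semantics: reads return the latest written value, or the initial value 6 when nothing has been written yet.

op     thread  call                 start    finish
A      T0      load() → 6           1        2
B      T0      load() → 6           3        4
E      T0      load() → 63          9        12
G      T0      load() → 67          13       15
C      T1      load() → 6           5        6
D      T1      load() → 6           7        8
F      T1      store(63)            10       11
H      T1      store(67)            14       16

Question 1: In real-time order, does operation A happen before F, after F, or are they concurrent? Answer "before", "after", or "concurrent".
before

A spans [1,2], F spans [10,11]
resp(A)=2 < inv(F)=10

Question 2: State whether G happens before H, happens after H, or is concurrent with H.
concurrent

G spans [13,15], H spans [14,16]
the intervals overlap in both directions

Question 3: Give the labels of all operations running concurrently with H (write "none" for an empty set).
G

H spans [14,16]; an op avoiding the whole window 14..16 is ordered, any other is concurrent
A [1,2]: before
B [3,4]: before
C [5,6]: before
D [7,8]: before
E [9,12]: before
F [10,11]: before
G [13,15]: concurrent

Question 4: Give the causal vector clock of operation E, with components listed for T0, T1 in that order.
(3, 3)

VC(C, invoked at 5): no causal predecessors; +1 on T1 → (0, 1)
VC(A, invoked at 1): no causal predecessors; +1 on T0 → (1, 0)
D (invocation 7): componentwise max over VC(C)=(0, 1), +1 at T1, giving (0, 2)
B (invocation 3): componentwise max over VC(A)=(1, 0), +1 at T0, giving (2, 0)
F (invocation 10): componentwise max over VC(D)=(0, 2), +1 at T1, giving (0, 3)
H (invocation 14): componentwise max over VC(F)=(0, 3), +1 at T1, giving (0, 4)
E (invocation 9): componentwise max over VC(B)=(2, 0), VC(F)=(0, 3), +1 at T0, giving (3, 3)
G (invocation 13): componentwise max over VC(E)=(3, 3), VC(H)=(0, 4), +1 at T0, giving (4, 4)
target: VC(E) = (3, 3)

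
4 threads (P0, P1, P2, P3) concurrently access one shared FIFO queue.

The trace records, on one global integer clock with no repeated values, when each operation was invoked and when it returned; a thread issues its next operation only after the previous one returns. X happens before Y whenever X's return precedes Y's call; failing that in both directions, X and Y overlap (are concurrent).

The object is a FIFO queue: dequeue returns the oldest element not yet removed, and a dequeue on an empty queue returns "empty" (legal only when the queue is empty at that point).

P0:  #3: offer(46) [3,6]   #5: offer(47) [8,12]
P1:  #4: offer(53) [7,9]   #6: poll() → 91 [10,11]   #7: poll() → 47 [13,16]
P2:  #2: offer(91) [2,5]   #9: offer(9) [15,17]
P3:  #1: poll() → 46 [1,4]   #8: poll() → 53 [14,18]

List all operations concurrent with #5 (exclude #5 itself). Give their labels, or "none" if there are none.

#4, #6

#5 spans [8,12]; an op avoiding the whole window 8..12 is ordered, any other is concurrent
#1 [1,4]: before
#2 [2,5]: before
#3 [3,6]: before
#4 [7,9]: concurrent
#6 [10,11]: concurrent
#7 [13,16]: after
#8 [14,18]: after
#9 [15,17]: after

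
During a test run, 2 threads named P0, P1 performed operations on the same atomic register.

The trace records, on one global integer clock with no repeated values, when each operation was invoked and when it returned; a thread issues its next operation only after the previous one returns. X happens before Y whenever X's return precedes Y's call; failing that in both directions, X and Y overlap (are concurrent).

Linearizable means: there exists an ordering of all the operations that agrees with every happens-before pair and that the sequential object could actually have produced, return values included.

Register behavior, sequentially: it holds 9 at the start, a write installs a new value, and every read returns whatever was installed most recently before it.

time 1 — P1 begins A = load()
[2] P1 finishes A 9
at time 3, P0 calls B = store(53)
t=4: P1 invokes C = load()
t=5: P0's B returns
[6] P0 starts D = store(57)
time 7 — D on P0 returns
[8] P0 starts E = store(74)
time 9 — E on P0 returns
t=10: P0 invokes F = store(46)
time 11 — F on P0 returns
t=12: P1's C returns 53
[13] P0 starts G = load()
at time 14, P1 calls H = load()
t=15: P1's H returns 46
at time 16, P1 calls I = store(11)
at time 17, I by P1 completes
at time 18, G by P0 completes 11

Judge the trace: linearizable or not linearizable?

witness order: A, B, C, D, E, F, H, I, G
1. A load() → 9, leaving value 9
2. B store(53), leaving value 53
3. C load() → 53, leaving value 53
4. D store(57), leaving value 57
5. E store(74), leaving value 74
6. F store(46), leaving value 46
7. H load() → 46, leaving value 46
8. I store(11), leaving value 11
9. G load() → 11, leaving value 11

linearizable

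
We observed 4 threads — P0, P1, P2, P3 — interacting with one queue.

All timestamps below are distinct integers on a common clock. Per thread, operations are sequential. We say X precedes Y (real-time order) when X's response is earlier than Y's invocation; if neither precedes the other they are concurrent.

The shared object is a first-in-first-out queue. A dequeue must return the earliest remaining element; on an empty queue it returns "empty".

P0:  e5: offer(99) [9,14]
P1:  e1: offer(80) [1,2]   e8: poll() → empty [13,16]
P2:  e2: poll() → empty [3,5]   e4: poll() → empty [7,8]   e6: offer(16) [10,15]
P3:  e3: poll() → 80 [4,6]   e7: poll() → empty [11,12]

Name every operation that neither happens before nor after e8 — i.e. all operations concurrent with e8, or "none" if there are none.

e5, e6

e8 runs from 13 to 16; window-overlapping ops are concurrent
e1 [1,2]: before
e2 [3,5]: before
e3 [4,6]: before
e4 [7,8]: before
e5 [9,14]: concurrent
e6 [10,15]: concurrent
e7 [11,12]: before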